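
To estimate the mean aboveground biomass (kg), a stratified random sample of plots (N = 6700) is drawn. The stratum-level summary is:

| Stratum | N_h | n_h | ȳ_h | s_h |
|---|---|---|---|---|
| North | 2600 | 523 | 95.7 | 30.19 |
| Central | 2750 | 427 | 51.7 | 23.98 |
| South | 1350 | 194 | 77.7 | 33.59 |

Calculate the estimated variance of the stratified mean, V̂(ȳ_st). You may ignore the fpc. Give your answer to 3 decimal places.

V̂(ȳ_st) = Σ W_h² s_h²/n_h, with W_h = N_h/N and N = 6700:
  stratum North: (2600/6700)²·30.19²/523 = 0.262435
  stratum Central: (2750/6700)²·23.98²/427 = 0.226875
  stratum South: (1350/6700)²·33.59²/194 = 0.236122
V̂(ȳ_st) = 0.725432

V̂(ȳ_st) ≈ 0.725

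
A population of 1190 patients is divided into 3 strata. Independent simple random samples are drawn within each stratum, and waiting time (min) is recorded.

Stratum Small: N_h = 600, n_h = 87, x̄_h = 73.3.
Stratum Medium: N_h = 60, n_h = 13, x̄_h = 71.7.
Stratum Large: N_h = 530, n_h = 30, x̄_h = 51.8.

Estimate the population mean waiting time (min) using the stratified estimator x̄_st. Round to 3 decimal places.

N = Σ N_h = 1190. Stratum weights W_h = N_h/N.
x̄_st = (600·73.3 + 60·71.7 + 530·51.8) / 1190 = 63.64370

x̄_st ≈ 63.644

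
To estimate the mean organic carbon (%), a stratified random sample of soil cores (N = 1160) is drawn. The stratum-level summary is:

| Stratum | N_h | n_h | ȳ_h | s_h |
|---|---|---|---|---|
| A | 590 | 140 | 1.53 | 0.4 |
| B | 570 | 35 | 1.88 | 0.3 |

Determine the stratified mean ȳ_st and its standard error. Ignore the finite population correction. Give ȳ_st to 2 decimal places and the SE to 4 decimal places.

ȳ_st = Σ W_h ȳ_h = (590·1.53 + 570·1.88)/1160 = 1.70198
V̂(ȳ_st) = Σ W_h² s_h²/n_h, with W_h = N_h/N and N = 1160:
  stratum A: (590/1160)²·0.4²/140 = 0.000295651
  stratum B: (570/1160)²·0.3²/35 = 0.000620881
V̂(ȳ_st) = 0.000916532
SE(ȳ_st) = √0.000916532 = 0.0302743

ȳ_st ≈ 1.70, SE ≈ 0.0303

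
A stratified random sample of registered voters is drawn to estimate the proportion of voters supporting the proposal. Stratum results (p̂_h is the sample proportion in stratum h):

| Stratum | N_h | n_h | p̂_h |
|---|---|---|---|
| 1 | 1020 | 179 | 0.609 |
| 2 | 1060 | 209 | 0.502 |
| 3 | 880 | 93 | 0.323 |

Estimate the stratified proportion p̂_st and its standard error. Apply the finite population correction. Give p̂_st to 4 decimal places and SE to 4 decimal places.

p̂_st ≈ 0.4857, SE ≈ 0.0210

N = 2960; stratum weights W_h = N_h/N.
p̂_st = Σ W_h p̂_h = (1020·0.609 + 1060·0.502 + 880·0.323)/2960 = 0.48566
V̂(p̂_st) = Σ W_h² (1 − n_h/N_h) p̂_h(1−p̂_h)/(n_h−1):
  stratum 1: (1020/2960)²·(1 − 179/1020)·0.609·0.391/178 = 0.000130975
  stratum 2: (1060/2960)²·(1 − 209/1060)·0.502·0.498/208 = 0.000123743
  stratum 3: (880/2960)²·(1 − 93/880)·0.323·0.677/92 = 0.000187879
V̂(p̂_st) = 0.000442596; SE = √V̂ = 0.021038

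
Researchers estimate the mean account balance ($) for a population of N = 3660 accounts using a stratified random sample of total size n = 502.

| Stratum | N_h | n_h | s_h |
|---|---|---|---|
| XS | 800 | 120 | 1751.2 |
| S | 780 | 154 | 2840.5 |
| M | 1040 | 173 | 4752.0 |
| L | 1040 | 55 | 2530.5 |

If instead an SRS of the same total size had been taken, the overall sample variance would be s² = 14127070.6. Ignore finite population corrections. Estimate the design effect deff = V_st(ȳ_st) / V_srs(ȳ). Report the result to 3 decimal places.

V̂(ȳ_st) = Σ W_h² s_h²/n_h, with W_h = N_h/N and N = 3660:
  stratum XS: (800/3660)²·1751.2²/120 = 1220.98
  stratum S: (780/3660)²·2840.5²/154 = 2379.56
  stratum M: (1040/3660)²·4752.0²/173 = 10539.3
  stratum L: (1040/3660)²·2530.5²/55 = 9400.58
V_st = 23540.4
V_srs = s²/n = 14127070.6/502 = 28141.6
deff = V_st / V_srs = 23540.4/28141.6 = 0.8365

deff ≈ 0.836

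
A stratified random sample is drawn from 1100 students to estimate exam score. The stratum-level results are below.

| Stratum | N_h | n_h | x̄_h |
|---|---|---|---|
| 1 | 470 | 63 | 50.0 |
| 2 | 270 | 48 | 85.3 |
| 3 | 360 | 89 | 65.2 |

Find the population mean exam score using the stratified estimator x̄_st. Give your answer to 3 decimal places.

N = Σ N_h = 1100. Stratum weights W_h = N_h/N.
x̄_st = (470·50.0 + 270·85.3 + 360·65.2) / 1100 = 63.63909

x̄_st ≈ 63.639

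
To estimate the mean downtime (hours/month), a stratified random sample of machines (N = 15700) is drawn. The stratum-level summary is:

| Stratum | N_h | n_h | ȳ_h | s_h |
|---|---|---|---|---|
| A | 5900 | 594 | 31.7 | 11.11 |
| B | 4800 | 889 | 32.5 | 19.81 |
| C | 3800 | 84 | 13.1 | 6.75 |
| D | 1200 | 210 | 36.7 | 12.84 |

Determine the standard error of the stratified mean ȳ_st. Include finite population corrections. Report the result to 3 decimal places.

SE(ȳ_st) ≈ 0.308

V̂(ȳ_st) = Σ W_h² (1 − n_h/N_h) s_h²/n_h, with W_h = N_h/N and N = 15700:
  stratum A: (5900/15700)²·(1 − 594/5900)·11.11²/594 = 0.0263914
  stratum B: (4800/15700)²·(1 − 889/4800)·19.81²/889 = 0.0336199
  stratum C: (3800/15700)²·(1 − 84/3800)·6.75²/84 = 0.0310734
  stratum D: (1200/15700)²·(1 − 210/1200)·12.84²/210 = 0.0037838
V̂(ȳ_st) = 0.0948685
SE(ȳ_st) = √0.0948685 = 0.308007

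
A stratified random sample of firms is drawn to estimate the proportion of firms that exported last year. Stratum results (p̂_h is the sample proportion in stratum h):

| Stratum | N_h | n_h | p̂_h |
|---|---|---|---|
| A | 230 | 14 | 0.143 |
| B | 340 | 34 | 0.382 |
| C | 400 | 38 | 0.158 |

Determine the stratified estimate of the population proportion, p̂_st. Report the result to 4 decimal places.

N = 970; stratum weights W_h = N_h/N.
p̂_st = Σ W_h p̂_h = (230·0.143 + 340·0.382 + 400·0.158)/970 = 0.23296

p̂_st ≈ 0.2330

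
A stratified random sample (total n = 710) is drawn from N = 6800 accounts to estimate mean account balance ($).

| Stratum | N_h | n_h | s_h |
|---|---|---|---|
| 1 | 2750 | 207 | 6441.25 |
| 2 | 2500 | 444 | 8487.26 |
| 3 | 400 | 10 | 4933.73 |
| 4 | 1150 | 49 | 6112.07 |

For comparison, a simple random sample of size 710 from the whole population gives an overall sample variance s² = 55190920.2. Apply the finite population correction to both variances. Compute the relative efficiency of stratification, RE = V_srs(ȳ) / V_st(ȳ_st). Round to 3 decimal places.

RE ≈ 0.899

V̂(ȳ_st) = Σ W_h² (1 − n_h/N_h) s_h²/n_h, with W_h = N_h/N and N = 6800:
  stratum 1: (2750/6800)²·(1 − 207/2750)·6441.25²/207 = 30313.2
  stratum 2: (2500/6800)²·(1 − 444/2500)·8487.26²/444 = 18034.2
  stratum 3: (400/6800)²·(1 − 10/400)·4933.73²/10 = 8212.16
  stratum 4: (1150/6800)²·(1 − 49/1150)·6112.07²/49 = 20876
V_st = 77435.6
V_srs = (1 − 710/6800)·55190920.2/710 = 69617.4
Relative efficiency = V_srs / V_st = 69617.4/77435.6 = 0.8990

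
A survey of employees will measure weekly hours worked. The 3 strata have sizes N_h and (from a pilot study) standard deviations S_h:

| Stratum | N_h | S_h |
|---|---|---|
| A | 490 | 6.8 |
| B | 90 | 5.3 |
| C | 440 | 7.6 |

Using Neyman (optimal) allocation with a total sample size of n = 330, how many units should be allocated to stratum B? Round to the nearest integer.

Neyman allocation: n_h = n · N_h S_h / Σ N_i S_i, with n = 330.
  stratum A: N_h·S_h = 490·6.8 = 3332.00
  stratum B: N_h·S_h = 90·5.3 = 477.00
  stratum C: N_h·S_h = 440·7.6 = 3344.00
Σ N_h S_h = 7153.00
n for stratum B = 330·477.00/7153.00 = 22.006 → 22

22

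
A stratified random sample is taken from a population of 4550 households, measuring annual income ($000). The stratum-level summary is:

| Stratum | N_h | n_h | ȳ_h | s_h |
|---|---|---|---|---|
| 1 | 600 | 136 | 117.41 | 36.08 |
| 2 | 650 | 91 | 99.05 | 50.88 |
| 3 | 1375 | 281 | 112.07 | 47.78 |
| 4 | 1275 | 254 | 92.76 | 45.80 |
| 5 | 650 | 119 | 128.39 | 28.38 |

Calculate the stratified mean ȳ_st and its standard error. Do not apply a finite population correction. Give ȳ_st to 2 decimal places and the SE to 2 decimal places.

ȳ_st = Σ W_h ȳ_h = (600·117.41 + 650·99.05 + 1375·112.07 + 1275·92.76 + 650·128.39)/4550 = 107.83456
V̂(ȳ_st) = Σ W_h² s_h²/n_h, with W_h = N_h/N and N = 4550:
  stratum 1: (600/4550)²·36.08²/136 = 0.166446
  stratum 2: (650/4550)²·50.88²/91 = 0.580573
  stratum 3: (1375/4550)²·47.78²/281 = 0.74194
  stratum 4: (1275/4550)²·45.80²/254 = 0.648477
  stratum 5: (650/4550)²·28.38²/119 = 0.138128
V̂(ȳ_st) = 2.27556
SE(ȳ_st) = √2.27556 = 1.5085

ȳ_st ≈ 107.83, SE ≈ 1.51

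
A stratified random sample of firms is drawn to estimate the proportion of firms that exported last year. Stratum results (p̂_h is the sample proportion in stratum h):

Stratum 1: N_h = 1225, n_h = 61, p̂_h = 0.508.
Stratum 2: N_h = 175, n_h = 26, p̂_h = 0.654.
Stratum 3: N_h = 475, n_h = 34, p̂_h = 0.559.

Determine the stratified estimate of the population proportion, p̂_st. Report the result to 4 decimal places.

p̂_st ≈ 0.5345

N = 1875; stratum weights W_h = N_h/N.
p̂_st = Σ W_h p̂_h = (1225·0.508 + 175·0.654 + 475·0.559)/1875 = 0.53455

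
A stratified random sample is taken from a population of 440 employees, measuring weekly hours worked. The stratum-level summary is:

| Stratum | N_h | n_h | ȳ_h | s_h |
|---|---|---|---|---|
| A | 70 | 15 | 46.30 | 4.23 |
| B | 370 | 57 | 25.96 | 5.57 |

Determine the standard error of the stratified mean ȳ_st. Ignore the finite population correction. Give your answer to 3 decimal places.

SE(ȳ_st) ≈ 0.644

V̂(ȳ_st) = Σ W_h² s_h²/n_h, with W_h = N_h/N and N = 440:
  stratum A: (70/440)²·4.23²/15 = 0.0301912
  stratum B: (370/440)²·5.57²/57 = 0.384887
V̂(ȳ_st) = 0.415079
SE(ȳ_st) = √0.415079 = 0.644266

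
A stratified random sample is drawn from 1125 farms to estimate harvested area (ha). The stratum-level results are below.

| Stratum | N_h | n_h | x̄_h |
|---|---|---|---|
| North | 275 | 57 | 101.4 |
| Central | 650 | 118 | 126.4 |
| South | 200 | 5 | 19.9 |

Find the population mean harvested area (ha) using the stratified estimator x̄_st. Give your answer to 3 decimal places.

N = Σ N_h = 1125. Stratum weights W_h = N_h/N.
x̄_st = (275·101.4 + 650·126.4 + 200·19.9) / 1125 = 101.35556

x̄_st ≈ 101.356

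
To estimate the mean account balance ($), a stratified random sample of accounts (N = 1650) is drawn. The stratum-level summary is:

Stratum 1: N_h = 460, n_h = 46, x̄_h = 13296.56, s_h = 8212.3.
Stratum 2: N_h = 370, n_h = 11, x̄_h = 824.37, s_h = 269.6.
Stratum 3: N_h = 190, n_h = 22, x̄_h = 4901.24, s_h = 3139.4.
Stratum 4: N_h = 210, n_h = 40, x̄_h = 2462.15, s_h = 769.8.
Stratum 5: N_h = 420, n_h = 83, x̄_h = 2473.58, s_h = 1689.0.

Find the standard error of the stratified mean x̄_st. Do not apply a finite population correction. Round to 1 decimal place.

V̂(x̄_st) = Σ W_h² s_h²/n_h, with W_h = N_h/N and N = 1650:
  stratum 1: (460/1650)²·8212.3²/46 = 113951
  stratum 2: (370/1650)²·269.6²/11 = 332.264
  stratum 3: (190/1650)²·3139.4²/22 = 5940.32
  stratum 4: (210/1650)²·769.8²/40 = 239.975
  stratum 5: (420/1650)²·1689.0²/83 = 2226.96
V̂(x̄_st) = 122691
SE(x̄_st) = √122691 = 350.273

SE(x̄_st) ≈ 350.3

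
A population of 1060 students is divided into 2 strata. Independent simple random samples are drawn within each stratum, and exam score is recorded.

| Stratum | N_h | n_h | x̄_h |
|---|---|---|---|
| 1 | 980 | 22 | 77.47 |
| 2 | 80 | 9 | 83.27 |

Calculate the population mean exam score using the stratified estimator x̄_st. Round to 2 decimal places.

x̄_st ≈ 77.91

N = Σ N_h = 1060. Stratum weights W_h = N_h/N.
x̄_st = (980·77.47 + 80·83.27) / 1060 = 77.9077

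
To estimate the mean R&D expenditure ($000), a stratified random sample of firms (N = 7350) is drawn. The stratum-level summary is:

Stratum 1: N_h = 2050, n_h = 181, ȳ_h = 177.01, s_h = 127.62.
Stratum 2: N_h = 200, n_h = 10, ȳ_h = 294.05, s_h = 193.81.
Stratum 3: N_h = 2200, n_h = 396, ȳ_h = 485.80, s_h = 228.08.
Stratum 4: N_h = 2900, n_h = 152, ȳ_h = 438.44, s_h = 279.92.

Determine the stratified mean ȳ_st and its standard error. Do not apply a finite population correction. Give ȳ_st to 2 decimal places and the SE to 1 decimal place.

ȳ_st = Σ W_h ȳ_h = (2050·177.01 + 200·294.05 + 2200·485.80 + 2900·438.44)/7350 = 375.77095
V̂(ȳ_st) = Σ W_h² s_h²/n_h, with W_h = N_h/N and N = 7350:
  stratum 1: (2050/7350)²·127.62²/181 = 6.9999
  stratum 2: (200/7350)²·193.81²/10 = 2.78123
  stratum 3: (2200/7350)²·228.08²/396 = 11.7693
  stratum 4: (2900/7350)²·279.92²/152 = 80.2501
V̂(ȳ_st) = 101.801
SE(ȳ_st) = √101.801 = 10.0896

ȳ_st ≈ 375.77, SE ≈ 10.1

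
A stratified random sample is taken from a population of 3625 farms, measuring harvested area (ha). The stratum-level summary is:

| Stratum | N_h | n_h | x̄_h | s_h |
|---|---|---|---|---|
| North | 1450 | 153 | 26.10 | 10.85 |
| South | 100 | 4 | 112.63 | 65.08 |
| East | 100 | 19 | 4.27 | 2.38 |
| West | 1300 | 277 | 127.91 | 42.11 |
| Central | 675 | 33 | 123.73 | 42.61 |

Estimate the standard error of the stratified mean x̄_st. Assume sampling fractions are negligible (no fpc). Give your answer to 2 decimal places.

SE(x̄_st) ≈ 1.91

V̂(x̄_st) = Σ W_h² s_h²/n_h, with W_h = N_h/N and N = 3625:
  stratum North: (1450/3625)²·10.85²/153 = 0.123108
  stratum South: (100/3625)²·65.08²/4 = 0.805785
  stratum East: (100/3625)²·2.38²/19 = 0.000226874
  stratum West: (1300/3625)²·42.11²/277 = 0.823306
  stratum Central: (675/3625)²·42.61²/33 = 1.90766
V̂(x̄_st) = 3.66008
SE(x̄_st) = √3.66008 = 1.91313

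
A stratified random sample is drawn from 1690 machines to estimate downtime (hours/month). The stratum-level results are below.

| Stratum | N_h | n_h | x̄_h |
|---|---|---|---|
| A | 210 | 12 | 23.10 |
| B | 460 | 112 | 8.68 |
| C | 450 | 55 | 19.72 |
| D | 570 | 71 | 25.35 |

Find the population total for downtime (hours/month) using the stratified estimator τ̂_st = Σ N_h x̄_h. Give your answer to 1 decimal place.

τ̂_st = Σ N_h x̄_h = 210·23.10 + 460·8.68 + 450·19.72 + 570·25.35 = 32167.3

τ̂_st ≈ 32167.3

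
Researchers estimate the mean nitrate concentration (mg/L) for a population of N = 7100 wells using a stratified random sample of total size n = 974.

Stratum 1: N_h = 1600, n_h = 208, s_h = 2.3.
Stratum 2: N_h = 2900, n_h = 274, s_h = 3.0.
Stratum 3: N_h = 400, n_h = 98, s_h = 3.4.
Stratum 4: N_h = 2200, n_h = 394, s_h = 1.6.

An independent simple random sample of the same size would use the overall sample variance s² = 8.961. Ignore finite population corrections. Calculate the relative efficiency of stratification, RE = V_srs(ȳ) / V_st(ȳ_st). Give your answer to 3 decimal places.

RE ≈ 1.184

V̂(ȳ_st) = Σ W_h² s_h²/n_h, with W_h = N_h/N and N = 7100:
  stratum 1: (1600/7100)²·2.3²/208 = 0.00129156
  stratum 2: (2900/7100)²·3.0²/274 = 0.00547988
  stratum 3: (400/7100)²·3.4²/98 = 0.000374399
  stratum 4: (2200/7100)²·1.6²/394 = 0.000623839
V_st = 0.00776968
V_srs = s²/n = 8.961/974 = 0.00920021
Relative efficiency = V_srs / V_st = 0.00920021/0.00776968 = 1.1841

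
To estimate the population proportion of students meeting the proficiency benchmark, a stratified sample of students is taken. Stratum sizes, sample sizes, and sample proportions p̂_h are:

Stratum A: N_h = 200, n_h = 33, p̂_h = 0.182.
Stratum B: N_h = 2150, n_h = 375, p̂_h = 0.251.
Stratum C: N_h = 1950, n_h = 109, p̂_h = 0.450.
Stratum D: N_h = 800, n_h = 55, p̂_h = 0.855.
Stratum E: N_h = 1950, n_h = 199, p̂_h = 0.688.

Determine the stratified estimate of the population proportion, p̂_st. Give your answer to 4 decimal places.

N = 7050; stratum weights W_h = N_h/N.
p̂_st = Σ W_h p̂_h = (200·0.182 + 2150·0.251 + 1950·0.450 + 800·0.855 + 1950·0.688)/7050 = 0.49350

p̂_st ≈ 0.4935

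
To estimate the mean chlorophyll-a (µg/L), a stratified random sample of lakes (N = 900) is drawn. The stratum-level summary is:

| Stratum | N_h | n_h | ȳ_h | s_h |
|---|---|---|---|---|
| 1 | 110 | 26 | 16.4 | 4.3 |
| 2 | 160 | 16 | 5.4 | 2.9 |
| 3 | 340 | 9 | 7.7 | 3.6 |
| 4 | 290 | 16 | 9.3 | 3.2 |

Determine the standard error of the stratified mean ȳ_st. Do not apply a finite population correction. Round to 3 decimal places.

SE(ȳ_st) ≈ 0.547

V̂(ȳ_st) = Σ W_h² s_h²/n_h, with W_h = N_h/N and N = 900:
  stratum 1: (110/900)²·4.3²/26 = 0.0106234
  stratum 2: (160/900)²·2.9²/16 = 0.0166123
  stratum 3: (340/900)²·3.6²/9 = 0.205511
  stratum 4: (290/900)²·3.2²/16 = 0.0664494
V̂(ȳ_st) = 0.299196
SE(ȳ_st) = √0.299196 = 0.546988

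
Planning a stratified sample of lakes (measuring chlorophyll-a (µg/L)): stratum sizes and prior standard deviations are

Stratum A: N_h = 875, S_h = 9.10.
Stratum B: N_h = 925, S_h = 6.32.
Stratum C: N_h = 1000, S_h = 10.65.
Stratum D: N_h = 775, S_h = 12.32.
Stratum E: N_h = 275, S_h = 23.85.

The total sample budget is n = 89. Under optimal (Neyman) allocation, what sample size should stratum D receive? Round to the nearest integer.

21

Neyman allocation: n_h = n · N_h S_h / Σ N_i S_i, with n = 89.
  stratum A: N_h·S_h = 875·9.10 = 7962.50
  stratum B: N_h·S_h = 925·6.32 = 5846.00
  stratum C: N_h·S_h = 1000·10.65 = 10650.00
  stratum D: N_h·S_h = 775·12.32 = 9548.00
  stratum E: N_h·S_h = 275·23.85 = 6558.75
Σ N_h S_h = 40565.25
n for stratum D = 89·9548.00/40565.25 = 20.948 → 21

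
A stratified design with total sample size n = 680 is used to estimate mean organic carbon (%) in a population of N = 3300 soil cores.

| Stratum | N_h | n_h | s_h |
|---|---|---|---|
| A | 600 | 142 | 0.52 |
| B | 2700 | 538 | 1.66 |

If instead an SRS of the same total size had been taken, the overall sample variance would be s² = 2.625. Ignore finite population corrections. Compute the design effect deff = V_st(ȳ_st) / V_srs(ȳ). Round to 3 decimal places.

deff ≈ 0.905

V̂(ȳ_st) = Σ W_h² s_h²/n_h, with W_h = N_h/N and N = 3300:
  stratum A: (600/3300)²·0.52²/142 = 6.29496e-05
  stratum B: (2700/3300)²·1.66²/538 = 0.00342873
V_st = 0.00349168
V_srs = s²/n = 2.625/680 = 0.00386029
deff = V_st / V_srs = 0.00349168/0.00386029 = 0.9045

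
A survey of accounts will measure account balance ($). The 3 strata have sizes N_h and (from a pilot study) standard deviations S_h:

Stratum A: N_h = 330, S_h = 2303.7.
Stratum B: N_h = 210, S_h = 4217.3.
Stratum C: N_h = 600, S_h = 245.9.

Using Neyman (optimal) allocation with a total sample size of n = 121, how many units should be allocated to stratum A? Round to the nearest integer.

51

Neyman allocation: n_h = n · N_h S_h / Σ N_i S_i, with n = 121.
  stratum A: N_h·S_h = 330·2303.7 = 760221.00
  stratum B: N_h·S_h = 210·4217.3 = 885633.00
  stratum C: N_h·S_h = 600·245.9 = 147540.00
Σ N_h S_h = 1793394.00
n for stratum A = 121·760221.00/1793394.00 = 51.292 → 51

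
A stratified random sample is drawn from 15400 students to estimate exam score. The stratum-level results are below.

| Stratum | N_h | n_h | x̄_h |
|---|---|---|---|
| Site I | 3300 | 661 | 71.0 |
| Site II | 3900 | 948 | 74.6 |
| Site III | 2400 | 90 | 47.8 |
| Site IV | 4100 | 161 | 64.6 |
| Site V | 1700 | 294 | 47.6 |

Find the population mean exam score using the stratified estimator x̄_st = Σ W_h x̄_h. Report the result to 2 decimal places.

N = Σ N_h = 15400. Stratum weights W_h = N_h/N.
x̄_st = (3300·71.0 + 3900·74.6 + 2400·47.8 + 4100·64.6 + 1700·47.6) / 15400 = 64.0091

x̄_st ≈ 64.01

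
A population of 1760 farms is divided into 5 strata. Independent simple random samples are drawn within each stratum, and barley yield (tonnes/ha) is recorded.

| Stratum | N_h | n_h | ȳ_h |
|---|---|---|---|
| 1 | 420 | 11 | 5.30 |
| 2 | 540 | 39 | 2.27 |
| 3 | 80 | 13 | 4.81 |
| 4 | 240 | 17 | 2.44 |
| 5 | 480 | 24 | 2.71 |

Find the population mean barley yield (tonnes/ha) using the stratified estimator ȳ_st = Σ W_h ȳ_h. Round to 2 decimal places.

ȳ_st ≈ 3.25

N = Σ N_h = 1760. Stratum weights W_h = N_h/N.
ȳ_st = (420·5.30 + 540·2.27 + 80·4.81 + 240·2.44 + 480·2.71) / 1760 = 3.2517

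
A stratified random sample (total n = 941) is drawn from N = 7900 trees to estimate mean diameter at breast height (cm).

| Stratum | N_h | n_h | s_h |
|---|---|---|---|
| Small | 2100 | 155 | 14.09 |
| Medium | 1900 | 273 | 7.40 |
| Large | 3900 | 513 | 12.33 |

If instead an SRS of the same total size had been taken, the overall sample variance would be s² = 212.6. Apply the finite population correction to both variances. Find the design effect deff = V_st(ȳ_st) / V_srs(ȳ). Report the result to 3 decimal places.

deff ≈ 0.786

V̂(ȳ_st) = Σ W_h² (1 − n_h/N_h) s_h²/n_h, with W_h = N_h/N and N = 7900:
  stratum Small: (2100/7900)²·(1 − 155/2100)·14.09²/155 = 0.0838253
  stratum Medium: (1900/7900)²·(1 − 273/1900)·7.40²/273 = 0.00993546
  stratum Large: (3900/7900)²·(1 − 513/3900)·12.33²/513 = 0.0627241
V_st = 0.156485
V_srs = (1 − 941/7900)·212.6/941 = 0.199018
deff = V_st / V_srs = 0.156485/0.199018 = 0.7863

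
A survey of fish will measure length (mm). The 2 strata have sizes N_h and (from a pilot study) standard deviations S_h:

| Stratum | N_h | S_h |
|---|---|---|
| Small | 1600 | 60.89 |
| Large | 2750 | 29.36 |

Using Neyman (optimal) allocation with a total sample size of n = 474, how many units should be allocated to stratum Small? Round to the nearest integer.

Neyman allocation: n_h = n · N_h S_h / Σ N_i S_i, with n = 474.
  stratum Small: N_h·S_h = 1600·60.89 = 97424.00
  stratum Large: N_h·S_h = 2750·29.36 = 80740.00
Σ N_h S_h = 178164.00
n for stratum Small = 474·97424.00/178164.00 = 259.194 → 259

259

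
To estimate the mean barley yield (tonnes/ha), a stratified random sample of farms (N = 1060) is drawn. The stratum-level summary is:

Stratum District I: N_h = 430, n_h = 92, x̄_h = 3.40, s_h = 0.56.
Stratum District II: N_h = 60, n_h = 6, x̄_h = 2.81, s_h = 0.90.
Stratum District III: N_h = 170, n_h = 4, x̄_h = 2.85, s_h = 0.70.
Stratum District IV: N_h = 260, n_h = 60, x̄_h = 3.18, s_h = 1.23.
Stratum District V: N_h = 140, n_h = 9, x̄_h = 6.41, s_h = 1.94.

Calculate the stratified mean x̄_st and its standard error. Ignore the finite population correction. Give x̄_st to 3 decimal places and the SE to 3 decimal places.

x̄_st ≈ 3.622, SE ≈ 0.114

x̄_st = Σ W_h x̄_h = (430·3.40 + 60·2.81 + 170·2.85 + 260·3.18 + 140·6.41)/1060 = 3.62198
V̂(x̄_st) = Σ W_h² s_h²/n_h, with W_h = N_h/N and N = 1060:
  stratum District I: (430/1060)²·0.56²/92 = 0.000560936
  stratum District II: (60/1060)²·0.90²/6 = 0.000432538
  stratum District III: (170/1060)²·0.70²/4 = 0.00315081
  stratum District IV: (260/1060)²·1.23²/60 = 0.00151703
  stratum District V: (140/1060)²·1.94²/9 = 0.00729466
V̂(x̄_st) = 0.012956
SE(x̄_st) = √0.012956 = 0.113824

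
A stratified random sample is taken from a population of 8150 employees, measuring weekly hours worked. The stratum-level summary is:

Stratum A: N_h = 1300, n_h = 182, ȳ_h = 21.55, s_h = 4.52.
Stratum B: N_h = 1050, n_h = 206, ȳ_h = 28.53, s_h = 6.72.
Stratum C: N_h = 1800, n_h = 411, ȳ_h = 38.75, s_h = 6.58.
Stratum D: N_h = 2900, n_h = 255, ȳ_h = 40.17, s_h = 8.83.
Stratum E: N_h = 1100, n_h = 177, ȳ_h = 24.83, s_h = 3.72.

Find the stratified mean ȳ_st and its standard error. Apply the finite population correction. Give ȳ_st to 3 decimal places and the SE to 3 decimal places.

ȳ_st = Σ W_h ȳ_h = (1300·21.55 + 1050·28.53 + 1800·38.75 + 2900·40.17 + 1100·24.83)/8150 = 33.31626
V̂(ȳ_st) = Σ W_h² (1 − n_h/N_h) s_h²/n_h, with W_h = N_h/N and N = 8150:
  stratum A: (1300/8150)²·(1 − 182/1300)·4.52²/182 = 0.00245627
  stratum B: (1050/8150)²·(1 − 206/1050)·6.72²/206 = 0.00292474
  stratum C: (1800/8150)²·(1 − 411/1800)·6.58²/411 = 0.00396524
  stratum D: (2900/8150)²·(1 − 255/2900)·8.83²/255 = 0.0353093
  stratum E: (1100/8150)²·(1 − 177/1100)·3.72²/177 = 0.00119507
V̂(ȳ_st) = 0.0458507
SE(ȳ_st) = √0.0458507 = 0.214128

ȳ_st ≈ 33.316, SE ≈ 0.214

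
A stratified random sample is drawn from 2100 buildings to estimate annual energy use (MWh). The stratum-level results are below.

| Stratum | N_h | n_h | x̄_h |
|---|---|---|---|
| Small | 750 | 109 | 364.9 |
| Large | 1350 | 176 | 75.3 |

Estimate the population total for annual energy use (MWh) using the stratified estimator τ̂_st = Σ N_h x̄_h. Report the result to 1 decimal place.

τ̂_st = Σ N_h x̄_h = 750·364.9 + 1350·75.3 = 375330.0

τ̂_st ≈ 375330.0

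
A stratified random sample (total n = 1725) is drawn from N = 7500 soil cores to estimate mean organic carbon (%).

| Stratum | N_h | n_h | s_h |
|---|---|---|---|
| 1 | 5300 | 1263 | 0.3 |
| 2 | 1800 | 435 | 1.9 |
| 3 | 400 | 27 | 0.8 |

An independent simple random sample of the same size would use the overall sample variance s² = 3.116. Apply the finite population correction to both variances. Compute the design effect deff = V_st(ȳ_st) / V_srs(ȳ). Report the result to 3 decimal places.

V̂(ȳ_st) = Σ W_h² (1 − n_h/N_h) s_h²/n_h, with W_h = N_h/N and N = 7500:
  stratum 1: (5300/7500)²·(1 − 1263/5300)·0.3²/1263 = 2.71051e-05
  stratum 2: (1800/7500)²·(1 − 435/1800)·1.9²/435 = 0.000362494
  stratum 3: (400/7500)²·(1 − 27/400)·0.8²/27 = 6.28728e-05
V_st = 0.000452472
V_srs = (1 − 1725/7500)·3.116/1725 = 0.00139091
deff = V_st / V_srs = 0.000452472/0.00139091 = 0.3253

deff ≈ 0.325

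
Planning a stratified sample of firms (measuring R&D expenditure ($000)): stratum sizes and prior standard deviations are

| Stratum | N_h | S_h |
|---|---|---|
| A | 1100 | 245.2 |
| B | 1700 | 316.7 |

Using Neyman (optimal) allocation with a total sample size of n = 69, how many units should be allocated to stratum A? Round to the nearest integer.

Neyman allocation: n_h = n · N_h S_h / Σ N_i S_i, with n = 69.
  stratum A: N_h·S_h = 1100·245.2 = 269720.00
  stratum B: N_h·S_h = 1700·316.7 = 538390.00
Σ N_h S_h = 808110.00
n for stratum A = 69·269720.00/808110.00 = 23.030 → 23

23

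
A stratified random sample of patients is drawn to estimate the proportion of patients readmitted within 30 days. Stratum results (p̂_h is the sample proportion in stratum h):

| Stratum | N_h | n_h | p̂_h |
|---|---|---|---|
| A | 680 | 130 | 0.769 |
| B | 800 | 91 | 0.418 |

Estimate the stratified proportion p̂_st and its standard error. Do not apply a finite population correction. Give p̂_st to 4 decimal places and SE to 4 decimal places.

N = 1480; stratum weights W_h = N_h/N.
p̂_st = Σ W_h p̂_h = (680·0.769 + 800·0.418)/1480 = 0.57927
V̂(p̂_st) = Σ W_h² p̂_h(1−p̂_h)/(n_h−1):
  stratum A: (680/1480)²·0.769·0.231/129 = 0.000290699
  stratum B: (800/1480)²·0.418·0.582/90 = 0.000789793
V̂(p̂_st) = 0.00108049; SE = √V̂ = 0.0328708

p̂_st ≈ 0.5793, SE ≈ 0.0329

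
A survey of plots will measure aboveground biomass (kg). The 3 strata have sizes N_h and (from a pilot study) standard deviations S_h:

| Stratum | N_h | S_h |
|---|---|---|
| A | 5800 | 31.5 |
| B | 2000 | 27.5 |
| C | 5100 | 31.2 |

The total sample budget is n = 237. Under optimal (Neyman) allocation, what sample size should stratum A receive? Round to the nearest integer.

109

Neyman allocation: n_h = n · N_h S_h / Σ N_i S_i, with n = 237.
  stratum A: N_h·S_h = 5800·31.5 = 182700.00
  stratum B: N_h·S_h = 2000·27.5 = 55000.00
  stratum C: N_h·S_h = 5100·31.2 = 159120.00
Σ N_h S_h = 396820.00
n for stratum A = 237·182700.00/396820.00 = 109.117 → 109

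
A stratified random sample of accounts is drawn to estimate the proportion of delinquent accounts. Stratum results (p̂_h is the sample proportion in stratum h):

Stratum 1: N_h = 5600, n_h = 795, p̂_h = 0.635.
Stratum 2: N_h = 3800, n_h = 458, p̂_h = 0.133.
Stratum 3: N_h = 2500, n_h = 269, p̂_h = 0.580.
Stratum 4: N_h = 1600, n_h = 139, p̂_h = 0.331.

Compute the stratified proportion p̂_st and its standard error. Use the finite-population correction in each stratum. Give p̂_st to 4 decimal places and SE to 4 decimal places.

N = 13500; stratum weights W_h = N_h/N.
p̂_st = Σ W_h p̂_h = (5600·0.635 + 3800·0.133 + 2500·0.580 + 1600·0.331)/13500 = 0.44748
V̂(p̂_st) = Σ W_h² (1 − n_h/N_h) p̂_h(1−p̂_h)/(n_h−1):
  stratum 1: (5600/13500)²·(1 − 795/5600)·0.635·0.365/794 = 4.30983e-05
  stratum 2: (3800/13500)²·(1 − 458/3800)·0.133·0.867/457 = 1.75824e-05
  stratum 3: (2500/13500)²·(1 − 269/2500)·0.580·0.420/268 = 2.78173e-05
  stratum 4: (1600/13500)²·(1 − 139/1600)·0.331·0.669/138 = 2.05815e-05
V̂(p̂_st) = 0.000109079; SE = √V̂ = 0.0104441

p̂_st ≈ 0.4475, SE ≈ 0.0104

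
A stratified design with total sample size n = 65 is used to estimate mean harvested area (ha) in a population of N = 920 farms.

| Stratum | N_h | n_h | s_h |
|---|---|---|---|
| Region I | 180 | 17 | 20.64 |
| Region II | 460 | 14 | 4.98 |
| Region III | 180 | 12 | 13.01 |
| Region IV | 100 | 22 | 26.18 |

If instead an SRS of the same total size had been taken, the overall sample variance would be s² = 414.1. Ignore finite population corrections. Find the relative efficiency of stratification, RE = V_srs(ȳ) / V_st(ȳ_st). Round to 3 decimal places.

V̂(ȳ_st) = Σ W_h² s_h²/n_h, with W_h = N_h/N and N = 920:
  stratum Region I: (180/920)²·20.64²/17 = 0.959268
  stratum Region II: (460/920)²·4.98²/14 = 0.442864
  stratum Region III: (180/920)²·13.01²/12 = 0.539937
  stratum Region IV: (100/920)²·26.18²/22 = 0.368079
V_st = 2.31015
V_srs = s²/n = 414.1/65 = 6.37077
Relative efficiency = V_srs / V_st = 6.37077/2.31015 = 2.7577

RE ≈ 2.758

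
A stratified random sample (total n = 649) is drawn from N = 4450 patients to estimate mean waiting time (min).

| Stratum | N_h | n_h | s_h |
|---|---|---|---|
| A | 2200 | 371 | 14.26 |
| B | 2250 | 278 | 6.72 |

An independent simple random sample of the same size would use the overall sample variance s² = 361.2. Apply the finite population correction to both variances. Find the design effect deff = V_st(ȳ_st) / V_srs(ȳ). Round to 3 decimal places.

V̂(ȳ_st) = Σ W_h² (1 − n_h/N_h) s_h²/n_h, with W_h = N_h/N and N = 4450:
  stratum A: (2200/4450)²·(1 − 371/2200)·14.26²/371 = 0.111373
  stratum B: (2250/4450)²·(1 − 278/2250)·6.72²/278 = 0.0363968
V_st = 0.14777
V_srs = (1 − 649/4450)·361.2/649 = 0.47538
deff = V_st / V_srs = 0.14777/0.47538 = 0.3108

deff ≈ 0.311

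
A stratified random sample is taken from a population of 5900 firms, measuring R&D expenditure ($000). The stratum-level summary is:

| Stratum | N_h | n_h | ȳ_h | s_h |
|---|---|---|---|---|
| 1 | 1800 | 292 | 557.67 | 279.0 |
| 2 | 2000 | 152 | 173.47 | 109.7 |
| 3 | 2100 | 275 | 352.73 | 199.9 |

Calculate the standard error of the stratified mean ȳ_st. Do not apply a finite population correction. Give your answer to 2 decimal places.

V̂(ȳ_st) = Σ W_h² s_h²/n_h, with W_h = N_h/N and N = 5900:
  stratum 1: (1800/5900)²·279.0²/292 = 24.8123
  stratum 2: (2000/5900)²·109.7²/152 = 9.09757
  stratum 3: (2100/5900)²·199.9²/275 = 18.4089
V̂(ȳ_st) = 52.3187
SE(ȳ_st) = √52.3187 = 7.23317

SE(ȳ_st) ≈ 7.23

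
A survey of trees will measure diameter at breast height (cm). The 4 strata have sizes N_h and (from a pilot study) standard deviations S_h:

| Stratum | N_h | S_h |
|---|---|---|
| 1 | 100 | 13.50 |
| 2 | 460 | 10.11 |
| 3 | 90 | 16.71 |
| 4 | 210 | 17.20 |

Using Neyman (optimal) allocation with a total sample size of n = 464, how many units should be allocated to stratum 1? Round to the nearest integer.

Neyman allocation: n_h = n · N_h S_h / Σ N_i S_i, with n = 464.
  stratum 1: N_h·S_h = 100·13.50 = 1350.00
  stratum 2: N_h·S_h = 460·10.11 = 4650.60
  stratum 3: N_h·S_h = 90·16.71 = 1503.90
  stratum 4: N_h·S_h = 210·17.20 = 3612.00
Σ N_h S_h = 11116.50
n for stratum 1 = 464·1350.00/11116.50 = 56.349 → 56

56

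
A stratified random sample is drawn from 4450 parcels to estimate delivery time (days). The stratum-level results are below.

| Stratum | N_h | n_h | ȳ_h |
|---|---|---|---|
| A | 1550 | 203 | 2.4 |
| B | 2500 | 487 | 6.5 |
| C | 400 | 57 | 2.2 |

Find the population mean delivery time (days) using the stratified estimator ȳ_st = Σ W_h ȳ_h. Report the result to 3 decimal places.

N = Σ N_h = 4450. Stratum weights W_h = N_h/N.
ȳ_st = (1550·2.4 + 2500·6.5 + 400·2.2) / 4450 = 4.68539

ȳ_st ≈ 4.685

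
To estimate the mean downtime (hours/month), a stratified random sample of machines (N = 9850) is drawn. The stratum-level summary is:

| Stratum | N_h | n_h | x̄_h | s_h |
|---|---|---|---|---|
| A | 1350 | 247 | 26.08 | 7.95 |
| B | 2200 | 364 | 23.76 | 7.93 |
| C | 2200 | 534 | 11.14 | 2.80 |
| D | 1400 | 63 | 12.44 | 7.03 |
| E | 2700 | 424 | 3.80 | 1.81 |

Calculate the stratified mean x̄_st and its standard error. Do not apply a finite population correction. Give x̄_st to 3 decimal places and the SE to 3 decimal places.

x̄_st = Σ W_h x̄_h = (1350·26.08 + 2200·23.76 + 2200·11.14 + 1400·12.44 + 2700·3.80)/9850 = 14.17909
V̂(x̄_st) = Σ W_h² s_h²/n_h, with W_h = N_h/N and N = 9850:
  stratum A: (1350/9850)²·7.95²/247 = 0.00480654
  stratum B: (2200/9850)²·7.93²/364 = 0.00861823
  stratum C: (2200/9850)²·2.80²/534 = 0.000732399
  stratum D: (1400/9850)²·7.03²/63 = 0.0158472
  stratum E: (2700/9850)²·1.81²/424 = 0.000580559
V̂(x̄_st) = 0.030585
SE(x̄_st) = √0.030585 = 0.174886

x̄_st ≈ 14.179, SE ≈ 0.175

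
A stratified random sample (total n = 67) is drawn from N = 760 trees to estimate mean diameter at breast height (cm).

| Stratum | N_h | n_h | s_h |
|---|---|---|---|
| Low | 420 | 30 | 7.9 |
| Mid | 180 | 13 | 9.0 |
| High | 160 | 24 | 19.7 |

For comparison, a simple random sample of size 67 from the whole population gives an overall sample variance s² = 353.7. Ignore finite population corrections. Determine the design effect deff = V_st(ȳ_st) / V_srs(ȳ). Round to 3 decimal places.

deff ≈ 0.322

V̂(ȳ_st) = Σ W_h² s_h²/n_h, with W_h = N_h/N and N = 760:
  stratum Low: (420/760)²·7.9²/30 = 0.635337
  stratum Mid: (180/760)²·9.0²/13 = 0.34951
  stratum High: (160/760)²·19.7²/24 = 0.716694
V_st = 1.70154
V_srs = s²/n = 353.7/67 = 5.2791
deff = V_st / V_srs = 1.70154/5.2791 = 0.3223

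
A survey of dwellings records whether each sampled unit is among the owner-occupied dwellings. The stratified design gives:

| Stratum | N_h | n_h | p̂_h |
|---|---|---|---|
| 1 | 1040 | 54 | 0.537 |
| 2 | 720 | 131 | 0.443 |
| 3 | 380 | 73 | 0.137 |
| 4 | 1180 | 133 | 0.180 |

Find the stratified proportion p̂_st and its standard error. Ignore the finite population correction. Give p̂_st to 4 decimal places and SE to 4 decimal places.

N = 3320; stratum weights W_h = N_h/N.
p̂_st = Σ W_h p̂_h = (1040·0.537 + 720·0.443 + 380·0.137 + 1180·0.180)/3320 = 0.34395
V̂(p̂_st) = Σ W_h² p̂_h(1−p̂_h)/(n_h−1):
  stratum 1: (1040/3320)²·0.537·0.463/53 = 0.000460331
  stratum 2: (720/3320)²·0.443·0.557/130 = 8.92698e-05
  stratum 3: (380/3320)²·0.137·0.863/72 = 2.15125e-05
  stratum 4: (1180/3320)²·0.180·0.820/132 = 0.000141254
V̂(p̂_st) = 0.000712367; SE = √V̂ = 0.0266902

p̂_st ≈ 0.3439, SE ≈ 0.0267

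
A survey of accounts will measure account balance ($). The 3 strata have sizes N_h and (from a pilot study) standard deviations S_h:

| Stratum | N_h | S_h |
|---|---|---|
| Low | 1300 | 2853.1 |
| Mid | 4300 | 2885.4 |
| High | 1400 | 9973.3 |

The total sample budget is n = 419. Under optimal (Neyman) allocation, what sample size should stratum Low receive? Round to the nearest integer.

52

Neyman allocation: n_h = n · N_h S_h / Σ N_i S_i, with n = 419.
  stratum Low: N_h·S_h = 1300·2853.1 = 3709030.00
  stratum Mid: N_h·S_h = 4300·2885.4 = 12407220.00
  stratum High: N_h·S_h = 1400·9973.3 = 13962620.00
Σ N_h S_h = 30078870.00
n for stratum Low = 419·3709030.00/30078870.00 = 51.667 → 52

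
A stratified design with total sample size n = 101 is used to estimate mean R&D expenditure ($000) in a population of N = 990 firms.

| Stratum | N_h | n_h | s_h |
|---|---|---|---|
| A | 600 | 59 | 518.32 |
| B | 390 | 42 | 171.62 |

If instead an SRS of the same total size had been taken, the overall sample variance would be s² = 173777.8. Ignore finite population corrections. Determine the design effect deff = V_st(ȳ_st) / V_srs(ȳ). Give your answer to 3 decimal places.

V̂(ȳ_st) = Σ W_h² s_h²/n_h, with W_h = N_h/N and N = 990:
  stratum A: (600/990)²·518.32²/59 = 1672.54
  stratum B: (390/990)²·171.62²/42 = 108.829
V_st = 1781.37
V_srs = s²/n = 173777.8/101 = 1720.57
deff = V_st / V_srs = 1781.37/1720.57 = 1.0353

deff ≈ 1.035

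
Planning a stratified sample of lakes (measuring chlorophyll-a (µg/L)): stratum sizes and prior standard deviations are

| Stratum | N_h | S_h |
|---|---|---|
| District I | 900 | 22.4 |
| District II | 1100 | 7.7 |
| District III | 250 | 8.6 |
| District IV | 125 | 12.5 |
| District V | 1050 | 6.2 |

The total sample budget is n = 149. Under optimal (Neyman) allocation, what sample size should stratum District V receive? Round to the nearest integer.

Neyman allocation: n_h = n · N_h S_h / Σ N_i S_i, with n = 149.
  stratum District I: N_h·S_h = 900·22.4 = 20160.00
  stratum District II: N_h·S_h = 1100·7.7 = 8470.00
  stratum District III: N_h·S_h = 250·8.6 = 2150.00
  stratum District IV: N_h·S_h = 125·12.5 = 1562.50
  stratum District V: N_h·S_h = 1050·6.2 = 6510.00
Σ N_h S_h = 38852.50
n for stratum District V = 149·6510.00/38852.50 = 24.966 → 25

25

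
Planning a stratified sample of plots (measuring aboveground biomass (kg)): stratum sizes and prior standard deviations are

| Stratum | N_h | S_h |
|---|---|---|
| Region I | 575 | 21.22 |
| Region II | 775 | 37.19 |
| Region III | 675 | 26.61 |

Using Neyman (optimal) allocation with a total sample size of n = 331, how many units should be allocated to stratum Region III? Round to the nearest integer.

Neyman allocation: n_h = n · N_h S_h / Σ N_i S_i, with n = 331.
  stratum Region I: N_h·S_h = 575·21.22 = 12201.50
  stratum Region II: N_h·S_h = 775·37.19 = 28822.25
  stratum Region III: N_h·S_h = 675·26.61 = 17961.75
Σ N_h S_h = 58985.50
n for stratum Region III = 331·17961.75/58985.50 = 100.793 → 101

101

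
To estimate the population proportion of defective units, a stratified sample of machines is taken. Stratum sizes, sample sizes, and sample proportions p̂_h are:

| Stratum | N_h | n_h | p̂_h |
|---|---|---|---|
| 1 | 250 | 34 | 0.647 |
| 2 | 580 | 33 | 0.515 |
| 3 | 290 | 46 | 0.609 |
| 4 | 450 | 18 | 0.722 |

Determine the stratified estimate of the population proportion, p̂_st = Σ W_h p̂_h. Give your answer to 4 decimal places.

N = 1570; stratum weights W_h = N_h/N.
p̂_st = Σ W_h p̂_h = (250·0.647 + 580·0.515 + 290·0.609 + 450·0.722)/1570 = 0.61271

p̂_st ≈ 0.6127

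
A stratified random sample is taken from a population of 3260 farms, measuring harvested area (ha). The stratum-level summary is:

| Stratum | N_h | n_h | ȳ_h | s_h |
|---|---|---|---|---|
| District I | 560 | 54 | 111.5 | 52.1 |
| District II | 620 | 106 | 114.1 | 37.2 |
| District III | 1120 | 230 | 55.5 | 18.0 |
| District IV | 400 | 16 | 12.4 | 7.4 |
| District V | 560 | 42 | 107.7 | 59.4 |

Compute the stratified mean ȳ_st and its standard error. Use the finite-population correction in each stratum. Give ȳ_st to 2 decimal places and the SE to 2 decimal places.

ȳ_st ≈ 79.94, SE ≈ 2.05

ȳ_st = Σ W_h ȳ_h = (560·111.5 + 620·114.1 + 1120·55.5 + 400·12.4 + 560·107.7)/3260 = 79.94294
V̂(ȳ_st) = Σ W_h² (1 − n_h/N_h) s_h²/n_h, with W_h = N_h/N and N = 3260:
  stratum District I: (560/3260)²·(1 − 54/560)·52.1²/54 = 1.34025
  stratum District II: (620/3260)²·(1 − 106/620)·37.2²/106 = 0.391471
  stratum District III: (1120/3260)²·(1 − 230/1120)·18.0²/230 = 0.132127
  stratum District IV: (400/3260)²·(1 − 16/400)·7.4²/16 = 0.0494652
  stratum District V: (560/3260)²·(1 − 42/560)·59.4²/42 = 2.29301
V̂(ȳ_st) = 4.20632
SE(ȳ_st) = √4.20632 = 2.05093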